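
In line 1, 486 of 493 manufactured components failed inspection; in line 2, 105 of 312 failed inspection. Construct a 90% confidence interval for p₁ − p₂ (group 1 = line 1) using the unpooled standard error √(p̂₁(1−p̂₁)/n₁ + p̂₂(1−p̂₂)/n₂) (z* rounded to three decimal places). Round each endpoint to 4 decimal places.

p̂₁ = 486/493 = 0.98580, p̂₂ = 105/312 = 0.33654; p̂₁ − p̂₂ = 0.64926.
Unpooled SE = √(p̂₁(1−p̂₁)/n₁ + p̂₂(1−p̂₂)/n₂) = √(0.000028392 + 0.000715642) = 0.027277.
The 90% critical value is z* = 1.645. Margin of error = 0.04487.
So the interval runs from 0.6044 to 0.6941.

(0.6044, 0.6941)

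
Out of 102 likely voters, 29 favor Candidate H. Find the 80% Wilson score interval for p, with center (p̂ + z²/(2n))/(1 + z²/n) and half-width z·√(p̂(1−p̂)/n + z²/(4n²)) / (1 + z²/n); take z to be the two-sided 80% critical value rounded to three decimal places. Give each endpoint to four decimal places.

Here p̂ = 29/102 = 0.28431 and z = 1.282 (z² = 1.643524).
1 + z²/n = 1.016113.
Adjusted center: (0.28431 + z²/(2n))/1.016113 = 0.28773.
Radicand: p̂(1−p̂)/n + z²/(4n²) = 0.001994896 + 0.000039493 = 0.002034389.
Half-width = z·√(radicand)/denom = 1.282·0.045104/1.016113 = 0.05691.
Interval: 0.28773 ± 0.05691 → (0.2308, 0.3446).

(0.2308, 0.3446)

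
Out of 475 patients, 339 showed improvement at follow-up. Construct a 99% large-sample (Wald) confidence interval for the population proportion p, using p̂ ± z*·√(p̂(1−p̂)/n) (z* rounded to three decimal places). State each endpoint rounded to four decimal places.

p̂ = 339/475 = 0.71368.
Standard error of p̂: √(0.204339/475) = √0.000430187 = 0.020741.
z* = 2.576 at the 99% level.
Margin of error: 2.576 × 0.020741 = 0.05343.
CI: 0.71368 ± 0.05343 = (0.6603, 0.7671).

(0.6603, 0.7671)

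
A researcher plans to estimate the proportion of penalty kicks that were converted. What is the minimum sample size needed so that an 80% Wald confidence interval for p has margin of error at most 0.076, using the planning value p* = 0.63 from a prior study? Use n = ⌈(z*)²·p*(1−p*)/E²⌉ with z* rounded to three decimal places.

n = 67

z* = 1.282 at the 80% level.
p*(1−p*) = 0.2331.
(z*)²·p*(1−p*)/E² = 1.643524·0.2331/0.005776 = 66.327.
⌈66.327⌉ = 67.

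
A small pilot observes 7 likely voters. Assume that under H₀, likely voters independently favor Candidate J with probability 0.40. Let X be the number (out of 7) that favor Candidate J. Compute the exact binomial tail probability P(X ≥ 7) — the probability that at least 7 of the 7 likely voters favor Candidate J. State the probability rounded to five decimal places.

X is binomial with n = 7 and p = 0.40.
P(X ≥ 7) = C(7,7)·0.40^7·0.60^0.
= 0.001638 = 0.00164.

P = 0.00164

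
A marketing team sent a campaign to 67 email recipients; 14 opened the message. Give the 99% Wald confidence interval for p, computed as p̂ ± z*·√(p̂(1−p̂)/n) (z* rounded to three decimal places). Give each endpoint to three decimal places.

p̂ = 14/67 = 0.20896.
SE(p̂) = √(0.20896·0.79104/67) = 0.049669.
z* = 2.576 at the 99% level.
Margin = 2.576·0.049669 = 0.12795.
So the interval runs from 0.081 to 0.337.

(0.081, 0.337)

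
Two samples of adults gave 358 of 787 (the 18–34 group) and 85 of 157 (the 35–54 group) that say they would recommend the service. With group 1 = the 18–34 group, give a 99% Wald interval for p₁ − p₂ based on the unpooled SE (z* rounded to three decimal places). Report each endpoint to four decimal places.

p̂₁ = 358/787 = 0.45489, p̂₂ = 85/157 = 0.54140; p̂₁ − p̂₂ = -0.08651.
Unpooled SE = √(p̂₁(1−p̂₁)/n₁ + p̂₂(1−p̂₂)/n₂) = √(0.000315077 + 0.001581439) = 0.043549.
The 99% critical value is z* = 2.576. Margin of error = 0.11218.
CI: -0.08651 ± 0.11218 = (-0.1987, 0.0257).

(-0.1987, 0.0257)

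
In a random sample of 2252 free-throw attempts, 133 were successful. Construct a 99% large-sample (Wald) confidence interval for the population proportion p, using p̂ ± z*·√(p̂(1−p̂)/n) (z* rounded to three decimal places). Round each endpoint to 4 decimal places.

With x = 133 successes in n = 2252, p̂ = 0.05906.
SE = √(p̂(1−p̂)/n) = √(0.055571/2252) = 0.004968.
z* = 2.576 at the 99% level.
Margin = 2.576·0.004968 = 0.01280.
So the interval runs from 0.0463 to 0.0719.

(0.0463, 0.0719)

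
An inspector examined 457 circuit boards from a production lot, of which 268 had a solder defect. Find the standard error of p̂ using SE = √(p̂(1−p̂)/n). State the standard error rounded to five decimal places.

SE = 0.02304

p̂ = 268/457 = 0.58643.
p̂(1−p̂) = 0.58643·0.41357 = 0.242530.
SE = √(0.242530/457) = √0.000530700 = 0.02304.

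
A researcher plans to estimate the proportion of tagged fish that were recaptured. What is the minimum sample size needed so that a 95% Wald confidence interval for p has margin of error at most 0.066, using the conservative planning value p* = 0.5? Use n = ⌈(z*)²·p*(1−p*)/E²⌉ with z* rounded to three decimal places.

For 95% confidence, z* = 1.960.
p*(1−p*) = 0.2500.
Required n before rounding: 3.841600 × 0.2500 / 0.066² = 220.478.
⌈220.478⌉ = 221.

n = 221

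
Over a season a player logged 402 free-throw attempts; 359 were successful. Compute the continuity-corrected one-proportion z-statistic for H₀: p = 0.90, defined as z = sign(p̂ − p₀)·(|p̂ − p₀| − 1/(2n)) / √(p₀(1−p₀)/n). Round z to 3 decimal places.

z = -0.382

With x = 359 successes in n = 402, p̂ = 0.89303. p̂ − p₀ = -0.006965.
Continuity correction 1/(2n) = 1/804 = 0.001244.
Corrected numerator: |-0.006965| − 0.001244 = 0.005721.
Null standard error: √(0.90·0.10/402) = √0.000223881 = 0.014963.
z = (−)0.005721/0.014963 = -0.382.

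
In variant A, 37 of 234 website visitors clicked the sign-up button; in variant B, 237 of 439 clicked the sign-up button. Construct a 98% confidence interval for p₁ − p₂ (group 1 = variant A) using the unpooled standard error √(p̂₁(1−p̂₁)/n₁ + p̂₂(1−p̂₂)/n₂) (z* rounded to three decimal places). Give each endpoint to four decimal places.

(-0.4601, -0.3034)

p̂₁ = 37/234 = 0.15812, p̂₂ = 237/439 = 0.53986; p̂₁ − p̂₂ = -0.38174.
SE = √(0.000568880 + 0.000565856) = √0.001134736 = 0.033686.
For 98% confidence, z* = 2.326. Margin of error = 0.07835.
Interval: -0.38174 ± 0.07835 → (-0.4601, -0.3034).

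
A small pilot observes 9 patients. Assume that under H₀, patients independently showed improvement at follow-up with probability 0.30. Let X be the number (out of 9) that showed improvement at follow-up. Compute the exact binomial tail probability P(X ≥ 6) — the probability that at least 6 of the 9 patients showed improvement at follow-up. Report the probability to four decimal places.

P = 0.0253

X is binomial with n = 9 and p = 0.30.
P(X ≥ 6) = C(9,6)·0.30^6·0.70^3 + C(9,7)·0.30^7·0.70^2 + C(9,8)·0.30^8·0.70^1 + C(9,9)·0.30^9·0.70^0.
= 0.021004 + 0.003858 + 0.000413 + 0.000020 = 0.0253.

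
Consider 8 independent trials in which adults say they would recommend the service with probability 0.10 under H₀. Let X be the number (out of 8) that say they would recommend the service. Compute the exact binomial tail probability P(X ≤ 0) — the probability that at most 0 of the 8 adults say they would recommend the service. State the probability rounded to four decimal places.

P = 0.4305

X ~ Binomial(n=8, p=0.10).
P(X ≤ 0) = C(8,0)·0.10^0·0.90^8.
= 0.430467 = 0.4305.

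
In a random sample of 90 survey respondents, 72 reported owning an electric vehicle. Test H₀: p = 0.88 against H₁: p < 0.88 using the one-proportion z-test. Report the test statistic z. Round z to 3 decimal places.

With x = 72 successes in n = 90, p̂ = 0.80000.
Under H₀, SE = √(p₀(1−p₀)/n) = √(0.88·0.12/90) = √0.001173333 = 0.034254.
z = (p̂ − p₀)/SE = (0.80000 − 0.88)/0.034254 = -2.335.

z = -2.335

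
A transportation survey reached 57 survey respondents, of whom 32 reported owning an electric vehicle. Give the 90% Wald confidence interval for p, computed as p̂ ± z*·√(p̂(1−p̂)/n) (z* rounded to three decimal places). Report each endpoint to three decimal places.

(0.453, 0.670)

Sample proportion p̂ = 32/57 = 0.56140.
Standard error of p̂: √(0.246230/57) = √0.004319818 = 0.065725.
z* = 1.645 at the 90% level.
Margin = 1.645·0.065725 = 0.10812.
CI: 0.56140 ± 0.10812 = (0.453, 0.670).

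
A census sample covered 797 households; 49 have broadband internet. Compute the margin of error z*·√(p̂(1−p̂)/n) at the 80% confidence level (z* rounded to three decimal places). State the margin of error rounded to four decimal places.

ME = 0.0109

p̂ = 49/797 = 0.06148.
SE = √(p̂(1−p̂)/n) = √(0.057701/797) = 0.008509.
z* = 1.282 at the 80% level.
So ME = 0.0109.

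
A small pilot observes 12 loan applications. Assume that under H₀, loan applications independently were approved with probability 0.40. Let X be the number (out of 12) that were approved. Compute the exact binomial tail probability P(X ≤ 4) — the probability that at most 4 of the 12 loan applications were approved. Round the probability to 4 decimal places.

P = 0.4382

X is binomial with n = 12 and p = 0.40.
P(X ≤ 4) = Σ_{j=0}^{4} C(12,j)·0.40^j·0.60^{12−j}.
= 0.002177 + 0.017414 + 0.063852 + 0.141894 + 0.212841 = 0.4382.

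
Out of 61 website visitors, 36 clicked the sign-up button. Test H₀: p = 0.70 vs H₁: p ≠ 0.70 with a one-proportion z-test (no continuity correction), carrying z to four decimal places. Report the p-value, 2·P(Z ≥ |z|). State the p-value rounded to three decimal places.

p-value = 0.061

The sample proportion is 36/61 = 0.59016.
SE₀ = √(0.70·0.30/61) = 0.058674.
z = (p̂ − p₀)/SE = (36/61 − 0.70)/0.058674 ≈ -1.8720.
p-value = 2·P(Z ≥ |z|) with z = -1.8720 → 0.061.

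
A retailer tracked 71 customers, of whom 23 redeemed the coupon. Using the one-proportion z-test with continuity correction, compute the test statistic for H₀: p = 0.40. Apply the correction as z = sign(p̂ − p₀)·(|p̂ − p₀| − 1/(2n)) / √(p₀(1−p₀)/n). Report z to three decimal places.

With x = 23 successes in n = 71, p̂ = 0.32394. p̂ − p₀ = -0.076056.
Continuity correction 1/(2n) = 1/142 = 0.007042.
Corrected numerator: |-0.076056| − 0.007042 = 0.069014.
SE₀ = √(0.40·0.60/71) = 0.058140.
z = (−)0.069014/0.058140 = -1.187.

z = -1.187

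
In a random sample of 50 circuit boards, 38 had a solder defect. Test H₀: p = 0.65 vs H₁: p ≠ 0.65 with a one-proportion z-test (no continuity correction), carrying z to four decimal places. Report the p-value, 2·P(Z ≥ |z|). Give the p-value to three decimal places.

Sample proportion p̂ = 38/50 = 0.76000.
SE₀ = √(0.65·0.35/50) = 0.067454.
Test statistic (full precision, shown to 4 dp): z = (38/50 − 0.65)/SE₀ ≈ 1.6307.
p-value = 2·P(Z ≥ |z|) with z = 1.6307 → 0.103.

p-value = 0.103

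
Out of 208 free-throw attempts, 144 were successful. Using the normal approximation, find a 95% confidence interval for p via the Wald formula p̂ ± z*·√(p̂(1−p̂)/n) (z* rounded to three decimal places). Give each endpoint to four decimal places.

Sample proportion p̂ = 144/208 = 0.69231.
SE = √(p̂(1−p̂)/n) = √(0.213018/208) = 0.032002.
For 95% confidence, z* = 1.960.
Margin of error: 1.960 × 0.032002 = 0.06272.
So the interval runs from 0.6296 to 0.7550.

(0.6296, 0.7550)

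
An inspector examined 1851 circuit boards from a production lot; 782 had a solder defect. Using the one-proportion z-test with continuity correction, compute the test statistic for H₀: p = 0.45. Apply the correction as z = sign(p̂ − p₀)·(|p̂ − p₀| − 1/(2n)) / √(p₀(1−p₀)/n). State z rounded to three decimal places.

z = -2.357

p̂ = 782/1851 = 0.42247. p̂ − p₀ = -0.027526.
1/(2n) = 0.000270.
Corrected numerator: |-0.027526| − 0.000270 = 0.027256.
Under H₀, SE = √(p₀(1−p₀)/n) = √(0.45·0.55/1851) = √0.000133712 = 0.011563.
z = −0.027256/0.011563 = -2.357.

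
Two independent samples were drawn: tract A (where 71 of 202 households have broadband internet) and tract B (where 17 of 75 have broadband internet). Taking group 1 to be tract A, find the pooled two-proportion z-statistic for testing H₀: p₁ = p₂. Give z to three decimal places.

Sample proportions: p̂₁ = 71/202 = 0.35149 and p̂₂ = 17/75 = 0.22667.
Pooling: p̂ = 88/277 = 0.31769.
SE = √[p̂(1−p̂)(1/n₁+1/n₂)] = √[0.31769·0.68231·(1/202+1/75)] ≈ 0.062954.
z = 0.12482/0.062954 = 1.983.

z = 1.983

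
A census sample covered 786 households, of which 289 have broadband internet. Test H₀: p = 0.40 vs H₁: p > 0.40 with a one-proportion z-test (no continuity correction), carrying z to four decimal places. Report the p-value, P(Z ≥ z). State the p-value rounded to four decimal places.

p-value = 0.9678

Sample proportion p̂ = 289/786 = 0.36768.
Null standard error: √(0.40·0.60/786) = √0.000305344 = 0.017474.
z = (p̂ − p₀)/SE = (289/786 − 0.40)/0.017474 ≈ -1.8493.
From the standard normal, P(Z ≥ z) = 0.9678.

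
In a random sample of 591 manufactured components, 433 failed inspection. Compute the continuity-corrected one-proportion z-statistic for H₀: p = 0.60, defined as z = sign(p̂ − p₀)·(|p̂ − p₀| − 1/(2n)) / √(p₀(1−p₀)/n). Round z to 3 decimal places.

Sample proportion p̂ = 433/591 = 0.73266. p̂ − p₀ = 0.132657.
Continuity correction 1/(2n) = 1/1182 = 0.000846.
Corrected numerator: |0.132657| − 0.000846 = 0.131811.
Null standard error: √(0.60·0.40/591) = √0.000406091 = 0.020152.
z = +0.131811/0.020152 = 6.541.

z = 6.541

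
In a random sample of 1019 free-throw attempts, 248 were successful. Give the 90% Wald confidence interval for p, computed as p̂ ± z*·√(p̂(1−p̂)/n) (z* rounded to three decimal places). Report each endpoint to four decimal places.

(0.2213, 0.2655)

p̂ = 248/1019 = 0.24338.
Standard error of p̂: √(0.184144/1019) = √0.000180711 = 0.013443.
For 90% confidence, z* = 1.645.
Margin of error: 1.645 × 0.013443 = 0.02211.
CI: 0.24338 ± 0.02211 = (0.2213, 0.2655).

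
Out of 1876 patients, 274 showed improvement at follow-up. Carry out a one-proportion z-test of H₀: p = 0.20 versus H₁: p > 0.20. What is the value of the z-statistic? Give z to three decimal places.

z = -5.841

p̂ = 274/1876 = 0.14606.
Under H₀, SE = √(p₀(1−p₀)/n) = √(0.20·0.80/1876) = √0.000085288 = 0.009235.
Test statistic: z = -0.05394/0.009235 = -5.841.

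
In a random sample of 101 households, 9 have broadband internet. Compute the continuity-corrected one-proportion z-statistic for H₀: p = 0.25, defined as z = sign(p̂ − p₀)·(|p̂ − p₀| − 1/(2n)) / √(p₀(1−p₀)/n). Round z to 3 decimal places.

z = -3.619

The sample proportion is 9/101 = 0.08911. p̂ − p₀ = -0.160891.
Continuity correction 1/(2n) = 1/202 = 0.004950.
Corrected numerator: |-0.160891| − 0.004950 = 0.155941.
Null standard error: √(0.25·0.75/101) = √0.001856436 = 0.043086.
z = (−)0.155941/0.043086 = -3.619.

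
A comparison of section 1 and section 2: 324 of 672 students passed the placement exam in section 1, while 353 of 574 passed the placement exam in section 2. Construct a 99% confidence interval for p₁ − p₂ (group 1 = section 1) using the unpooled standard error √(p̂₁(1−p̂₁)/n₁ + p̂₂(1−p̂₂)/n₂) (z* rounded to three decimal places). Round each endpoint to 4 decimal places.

p̂₁ = 0.48214, p̂₂ = 0.61498, so the observed difference is -0.13284.
Unpooled SE = √(p̂₁(1−p̂₁)/n₁ + p̂₂(1−p̂₂)/n₂) = √(0.000371549 + 0.000412507) = 0.028001.
z* = 2.576 at the 99% level. Margin of error = 0.07213.
So the interval runs from -0.2050 to -0.0607.

(-0.2050, -0.0607)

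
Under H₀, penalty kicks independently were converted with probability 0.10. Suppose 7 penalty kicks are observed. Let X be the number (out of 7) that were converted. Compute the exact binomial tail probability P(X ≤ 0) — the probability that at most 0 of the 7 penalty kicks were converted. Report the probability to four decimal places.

X ~ Binomial(n=7, p=0.10).
P(X ≤ 0) = C(7,0)·0.10^0·0.90^7.
= 0.478297 = 0.4783.

P = 0.4783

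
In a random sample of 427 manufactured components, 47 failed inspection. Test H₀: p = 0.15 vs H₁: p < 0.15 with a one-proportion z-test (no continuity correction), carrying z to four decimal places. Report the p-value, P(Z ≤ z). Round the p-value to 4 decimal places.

p-value = 0.0104

The sample proportion is 47/427 = 0.11007.
Under H₀, SE = √(p₀(1−p₀)/n) = √(0.15·0.85/427) = √0.000298595 = 0.017280.
Test statistic (full precision, shown to 4 dp): z = (47/427 − 0.15)/SE₀ ≈ -2.3108.
From the standard normal, P(Z ≤ z) = 0.0104.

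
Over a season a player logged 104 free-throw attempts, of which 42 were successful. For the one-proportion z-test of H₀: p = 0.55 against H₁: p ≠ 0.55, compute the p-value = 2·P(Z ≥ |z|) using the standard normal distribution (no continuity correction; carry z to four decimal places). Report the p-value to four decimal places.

p-value = 0.0027

With x = 42 successes in n = 104, p̂ = 0.40385.
SE₀ = √(0.55·0.45/104) = 0.048783.
Test statistic (full precision, shown to 4 dp): z = (42/104 − 0.55)/SE₀ ≈ -2.9960.
From the standard normal, 2·P(Z ≥ |z|) = 0.0027.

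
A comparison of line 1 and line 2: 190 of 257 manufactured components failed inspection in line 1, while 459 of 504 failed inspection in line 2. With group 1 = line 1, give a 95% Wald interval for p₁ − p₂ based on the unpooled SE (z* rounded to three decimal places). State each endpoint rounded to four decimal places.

p̂₁ = 0.73930, p̂₂ = 0.91071, so the observed difference is -0.17141.
Unpooled SE = √(p̂₁(1−p̂₁)/n₁ + p̂₂(1−p̂₂)/n₂) = √(0.000749944 + 0.000161337) = 0.030187.
z* = 1.960 at the 95% level. Margin = 1.960·0.030187 = 0.05917.
CI: -0.17141 ± 0.05917 = (-0.2306, -0.1122).

(-0.2306, -0.1122)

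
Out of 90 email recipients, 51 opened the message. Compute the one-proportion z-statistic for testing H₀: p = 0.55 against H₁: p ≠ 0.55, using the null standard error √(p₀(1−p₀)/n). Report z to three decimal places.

Sample proportion p̂ = 51/90 = 0.56667.
Null standard error: √(0.55·0.45/90) = √0.002750000 = 0.052440.
z = (p̂ − p₀)/SE = (0.56667 − 0.55)/0.052440 = 0.318.

z = 0.318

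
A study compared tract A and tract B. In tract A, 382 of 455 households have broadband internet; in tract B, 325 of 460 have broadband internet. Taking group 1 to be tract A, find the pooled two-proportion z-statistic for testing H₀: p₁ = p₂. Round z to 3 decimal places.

Sample proportions: p̂₁ = 382/455 = 0.83956 and p̂₂ = 325/460 = 0.70652.
Pooling: p̂ = 707/915 = 0.77268.
SE = √[p̂(1−p̂)(1/n₁+1/n₂)] = √[0.77268·0.22732·(1/455+1/460)] ≈ 0.027711.
z = (p̂₁ − p̂₂)/SE = (0.83956 − 0.70652)/0.027711 = 0.13304/0.027711 = 4.801.

z = 4.801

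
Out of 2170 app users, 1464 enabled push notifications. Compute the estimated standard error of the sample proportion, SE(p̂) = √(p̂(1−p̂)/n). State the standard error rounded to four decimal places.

Sample proportion p̂ = 1464/2170 = 0.67465.
p̂(1−p̂) = 0.219497.
SE = √(0.219497/2170) = 0.0101.

SE = 0.0101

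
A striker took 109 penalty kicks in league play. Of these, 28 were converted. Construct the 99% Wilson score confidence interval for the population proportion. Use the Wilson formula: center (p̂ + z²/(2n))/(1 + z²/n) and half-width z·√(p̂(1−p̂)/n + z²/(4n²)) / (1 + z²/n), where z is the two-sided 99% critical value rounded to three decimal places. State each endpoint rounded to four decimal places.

(0.1652, 0.3764)

Here p̂ = 28/109 = 0.25688 and z = 2.576 (z² = 6.635776).
1 + z²/n = 1.060879.
Adjusted center: (0.25688 + z²/(2n))/1.060879 = 0.27083.
Radicand: p̂(1−p̂)/n + z²/(4n²) = 0.001751312 + 0.000139630 = 0.001890942.
Half-width = z·√(radicand)/denom = 2.576·0.043485/1.060879 = 0.10559.
So the interval runs from 0.1652 to 0.3764.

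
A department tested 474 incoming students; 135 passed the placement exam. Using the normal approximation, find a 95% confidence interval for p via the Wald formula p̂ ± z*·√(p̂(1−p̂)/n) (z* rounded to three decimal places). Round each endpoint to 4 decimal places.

Sample proportion p̂ = 135/474 = 0.28481.
SE = √(p̂(1−p̂)/n) = √(0.203693/474) = 0.020730.
The 95% critical value is z* = 1.960.
Margin of error: 1.960 × 0.020730 = 0.04063.
CI: 0.28481 ± 0.04063 = (0.2442, 0.3254).

(0.2442, 0.3254)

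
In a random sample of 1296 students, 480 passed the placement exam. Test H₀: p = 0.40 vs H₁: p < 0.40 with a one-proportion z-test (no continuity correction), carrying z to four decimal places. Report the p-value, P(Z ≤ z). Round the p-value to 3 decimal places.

Sample proportion p̂ = 480/1296 = 0.37037.
Null standard error: √(0.40·0.60/1296) = √0.000185185 = 0.013608.
Test statistic (full precision, shown to 4 dp): z = (480/1296 − 0.40)/SE₀ ≈ -2.1773.
p-value = P(Z ≤ z) with z = -2.1773 → 0.015.

p-value = 0.015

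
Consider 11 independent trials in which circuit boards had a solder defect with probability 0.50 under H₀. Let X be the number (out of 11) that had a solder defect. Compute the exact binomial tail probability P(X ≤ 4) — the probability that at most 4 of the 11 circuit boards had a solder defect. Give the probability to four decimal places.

P = 0.2744

X is binomial with n = 11 and p = 0.50.
P(X ≤ 4) = Σ_{j=0}^{4} C(11,j)·0.50^j·0.50^{11−j}.
= 0.000488 + 0.005371 + 0.026855 + 0.080566 + 0.161133 = 0.2744.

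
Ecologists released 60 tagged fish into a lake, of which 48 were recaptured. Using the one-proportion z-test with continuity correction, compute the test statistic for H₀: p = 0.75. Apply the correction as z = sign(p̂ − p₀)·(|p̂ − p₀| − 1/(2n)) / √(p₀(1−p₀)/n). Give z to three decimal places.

The sample proportion is 48/60 = 0.80000. p̂ − p₀ = 0.050000.
Continuity correction 1/(2n) = 1/120 = 0.008333.
Corrected numerator: |0.050000| − 0.008333 = 0.041667.
SE₀ = √(0.75·0.25/60) = 0.055902.
z = (+)0.041667/0.055902 = 0.745.

z = 0.745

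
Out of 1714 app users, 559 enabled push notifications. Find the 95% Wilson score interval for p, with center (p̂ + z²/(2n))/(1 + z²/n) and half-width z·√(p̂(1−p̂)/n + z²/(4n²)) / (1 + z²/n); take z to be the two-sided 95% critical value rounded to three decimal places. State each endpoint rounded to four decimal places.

(0.3044, 0.3487)

p̂ = 559/1714 = 0.32614; z = 1.960, so z² = 3.841600.
1 + z²/n = 1.002241.
Adjusted center: (0.32614 + z²/(2n))/1.002241 = 0.32653.
Radicand: p̂(1−p̂)/n + z²/(4n²) = 0.000128222 + 0.000000327 = 0.000128549.
Half-width = z·√(radicand)/denom = 1.960·0.011338/1.002241 = 0.02217.
So the interval runs from 0.3044 to 0.3487.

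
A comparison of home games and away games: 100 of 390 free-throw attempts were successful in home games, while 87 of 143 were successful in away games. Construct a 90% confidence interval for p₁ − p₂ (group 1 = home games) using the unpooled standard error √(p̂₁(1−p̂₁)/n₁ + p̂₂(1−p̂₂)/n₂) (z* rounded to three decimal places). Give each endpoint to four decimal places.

(-0.4283, -0.2756)

p̂₁ = 100/390 = 0.25641, p̂₂ = 87/143 = 0.60839; p̂₁ − p̂₂ = -0.35198.
Unpooled SE = √(p̂₁(1−p̂₁)/n₁ + p̂₂(1−p̂₂)/n₂) = √(0.000488882 + 0.001666093) = 0.046422.
z* = 1.645 at the 90% level. Margin = 1.645·0.046422 = 0.07636.
CI: -0.35198 ± 0.07636 = (-0.4283, -0.2756).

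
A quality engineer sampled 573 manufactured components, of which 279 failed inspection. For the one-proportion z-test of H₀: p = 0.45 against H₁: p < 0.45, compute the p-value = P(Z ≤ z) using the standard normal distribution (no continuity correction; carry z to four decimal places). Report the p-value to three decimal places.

p-value = 0.962

Sample proportion p̂ = 279/573 = 0.48691.
Null standard error: √(0.45·0.55/573) = √0.000431937 = 0.020783.
Test statistic (full precision, shown to 4 dp): z = (279/573 − 0.45)/SE₀ ≈ 1.7760.
p-value = P(Z ≤ z) with z = 1.7760 → 0.962.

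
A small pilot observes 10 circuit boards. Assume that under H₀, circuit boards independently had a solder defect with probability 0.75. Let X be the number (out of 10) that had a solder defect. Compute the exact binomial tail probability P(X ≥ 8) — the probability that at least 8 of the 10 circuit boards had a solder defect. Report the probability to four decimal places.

P = 0.5256

X is binomial with n = 10 and p = 0.75.
P(X ≥ 8) = C(10,8)·0.75^8·0.25^2 + C(10,9)·0.75^9·0.25^1 + C(10,10)·0.75^10·0.25^0.
= 0.281568 + 0.187712 + 0.056314 = 0.5256.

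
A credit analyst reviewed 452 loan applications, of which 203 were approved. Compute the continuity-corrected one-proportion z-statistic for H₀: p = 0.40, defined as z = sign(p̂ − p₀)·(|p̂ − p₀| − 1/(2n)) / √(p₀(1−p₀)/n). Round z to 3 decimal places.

z = 2.083

The sample proportion is 203/452 = 0.44912. p̂ − p₀ = 0.049115.
1/(2n) = 0.001106.
Corrected numerator: |0.049115| − 0.001106 = 0.048009.
SE₀ = √(0.40·0.60/452) = 0.023043.
z = (+)0.048009/0.023043 = 2.083.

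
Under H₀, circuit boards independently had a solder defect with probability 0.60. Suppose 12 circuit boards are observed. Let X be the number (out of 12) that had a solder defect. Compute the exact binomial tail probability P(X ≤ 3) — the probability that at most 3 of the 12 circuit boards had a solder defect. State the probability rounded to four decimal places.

P = 0.0153

X ~ Binomial(n=12, p=0.60).
P(X ≤ 3) = C(12,0)·0.60^0·0.40^12 + C(12,1)·0.60^1·0.40^11 + C(12,2)·0.60^2·0.40^10 + C(12,3)·0.60^3·0.40^9.
= 0.000017 + 0.000302 + 0.002491 + 0.012457 = 0.0153.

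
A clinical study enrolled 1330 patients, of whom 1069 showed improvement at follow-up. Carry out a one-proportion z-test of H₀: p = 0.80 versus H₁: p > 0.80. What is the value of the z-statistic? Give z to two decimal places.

Sample proportion p̂ = 1069/1330 = 0.80376.
Null standard error: √(0.80·0.20/1330) = √0.000120301 = 0.010968.
Test statistic: z = 0.00376/0.010968 = 0.34.

z = 0.34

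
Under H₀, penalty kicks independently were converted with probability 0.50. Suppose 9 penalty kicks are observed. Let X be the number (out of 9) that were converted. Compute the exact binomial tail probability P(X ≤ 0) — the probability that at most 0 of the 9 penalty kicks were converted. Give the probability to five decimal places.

P = 0.00195

X ~ Binomial(n=9, p=0.50).
P(X ≤ 0) = C(9,0)·0.50^0·0.50^9.
= 0.001953 = 0.00195.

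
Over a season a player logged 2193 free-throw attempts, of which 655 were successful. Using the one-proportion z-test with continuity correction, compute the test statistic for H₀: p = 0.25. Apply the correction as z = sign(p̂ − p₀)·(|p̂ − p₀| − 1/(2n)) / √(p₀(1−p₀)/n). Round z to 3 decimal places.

The sample proportion is 655/2193 = 0.29868. p̂ − p₀ = 0.048678.
Continuity correction 1/(2n) = 1/4386 = 0.000228.
Corrected numerator: |0.048678| − 0.000228 = 0.048450.
Under H₀, SE = √(p₀(1−p₀)/n) = √(0.25·0.75/2193) = √0.000085499 = 0.009247.
z = (+)0.048450/0.009247 = 5.240.

z = 5.240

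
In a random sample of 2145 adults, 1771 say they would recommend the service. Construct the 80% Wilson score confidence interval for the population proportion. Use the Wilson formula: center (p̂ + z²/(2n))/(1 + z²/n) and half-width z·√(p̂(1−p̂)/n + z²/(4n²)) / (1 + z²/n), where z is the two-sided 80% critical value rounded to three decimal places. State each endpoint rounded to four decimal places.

(0.8149, 0.8359)

p̂ = 1771/2145 = 0.82564; z = 1.282, so z² = 1.643524.
1 + z²/n = 1.000766.
Adjusted center: (0.82564 + z²/(2n))/1.000766 = 0.82539.
Radicand: p̂(1−p̂)/n + z²/(4n²) = 0.000067113 + 0.000000089 = 0.000067202.
Half-width = 1.282·√0.000067202/1.000766 = 0.01050.
Interval: 0.82539 ± 0.01050 → (0.8149, 0.8359).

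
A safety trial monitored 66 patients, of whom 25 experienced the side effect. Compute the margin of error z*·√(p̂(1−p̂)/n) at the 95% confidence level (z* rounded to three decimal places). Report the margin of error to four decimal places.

ME = 0.1170

p̂ = 25/66 = 0.37879.
Standard error of p̂: √(0.235308/66) = √0.003565267 = 0.059710.
z* = 1.960 at the 95% level.
ME = 1.960·0.059710 = 0.1170.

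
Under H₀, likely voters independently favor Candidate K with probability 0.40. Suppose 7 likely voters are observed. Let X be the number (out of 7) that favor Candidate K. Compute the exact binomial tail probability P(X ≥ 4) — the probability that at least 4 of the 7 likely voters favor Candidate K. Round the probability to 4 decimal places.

X ~ Binomial(n=7, p=0.40).
P(X ≥ 4) = C(7,4)·0.40^4·0.60^3 + C(7,5)·0.40^5·0.60^2 + C(7,6)·0.40^6·0.60^1 + C(7,7)·0.40^7·0.60^0.
= 0.193536 + 0.077414 + 0.017203 + 0.001638 = 0.2898.

P = 0.2898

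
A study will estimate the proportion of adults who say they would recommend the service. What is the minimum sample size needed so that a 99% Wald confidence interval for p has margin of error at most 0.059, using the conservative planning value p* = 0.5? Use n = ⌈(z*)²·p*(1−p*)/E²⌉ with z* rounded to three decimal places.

z* = 2.576 at the 99% level.
p*(1−p*) = 0.2500.
Required n before rounding: 6.635776 × 0.2500 / 0.059² = 476.571.
⌈476.571⌉ = 477.

n = 477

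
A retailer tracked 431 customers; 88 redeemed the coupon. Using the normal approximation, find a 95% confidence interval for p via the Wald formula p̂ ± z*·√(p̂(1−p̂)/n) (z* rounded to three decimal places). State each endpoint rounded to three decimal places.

(0.166, 0.242)

Sample proportion p̂ = 88/431 = 0.20418.
SE(p̂) = √(0.20418·0.79582/431) = 0.019417.
For 95% confidence, z* = 1.960.
Margin of error: 1.960 × 0.019417 = 0.03806.
Interval: 0.20418 ± 0.03806 → (0.166, 0.242).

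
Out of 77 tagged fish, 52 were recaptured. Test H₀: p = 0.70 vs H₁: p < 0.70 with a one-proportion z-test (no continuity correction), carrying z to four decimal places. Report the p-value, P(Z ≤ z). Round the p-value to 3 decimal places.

With x = 52 successes in n = 77, p̂ = 0.67532.
Under H₀, SE = √(p₀(1−p₀)/n) = √(0.70·0.30/77) = √0.002727273 = 0.052223.
z = (p̂ − p₀)/SE = (52/77 − 0.70)/0.052223 ≈ -0.4725.
p-value = P(Z ≤ z) with z = -0.4725 → 0.318.

p-value = 0.318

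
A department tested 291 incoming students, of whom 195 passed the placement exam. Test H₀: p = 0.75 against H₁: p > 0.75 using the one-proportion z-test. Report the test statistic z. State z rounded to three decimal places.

p̂ = 195/291 = 0.67010.
Under H₀, SE = √(p₀(1−p₀)/n) = √(0.75·0.25/291) = √0.000644330 = 0.025384.
Test statistic: z = -0.07990/0.025384 = -3.148.

z = -3.148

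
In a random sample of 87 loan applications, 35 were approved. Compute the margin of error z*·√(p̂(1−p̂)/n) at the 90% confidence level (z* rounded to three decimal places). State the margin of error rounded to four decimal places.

ME = 0.0865

The sample proportion is 35/87 = 0.40230.
SE(p̂) = √(0.40230·0.59770/87) = 0.052572.
The 90% critical value is z* = 1.645.
Margin of error = z*·SE = 1.645 × 0.052572 = 0.0865.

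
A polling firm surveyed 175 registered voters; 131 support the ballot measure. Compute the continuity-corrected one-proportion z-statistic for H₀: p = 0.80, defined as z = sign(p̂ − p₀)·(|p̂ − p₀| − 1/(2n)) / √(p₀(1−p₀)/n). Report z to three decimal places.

z = -1.606

Sample proportion p̂ = 131/175 = 0.74857. p̂ − p₀ = -0.051429.
Continuity correction 1/(2n) = 1/350 = 0.002857.
Corrected numerator: |-0.051429| − 0.002857 = 0.048572.
SE₀ = √(0.80·0.20/175) = 0.030237.
z = −0.048572/0.030237 = -1.606.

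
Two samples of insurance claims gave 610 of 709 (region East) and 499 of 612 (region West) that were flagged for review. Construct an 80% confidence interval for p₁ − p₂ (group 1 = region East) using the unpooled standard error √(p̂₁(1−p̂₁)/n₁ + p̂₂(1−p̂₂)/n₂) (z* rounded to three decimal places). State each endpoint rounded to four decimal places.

p̂₁ = 610/709 = 0.86037, p̂₂ = 499/612 = 0.81536; p̂₁ − p̂₂ = 0.04501.
SE = √(0.000169444 + 0.000245994) = √0.000415438 = 0.020382.
For 80% confidence, z* = 1.282. Margin = 1.282·0.020382 = 0.02613.
So the interval runs from 0.0189 to 0.0711.

(0.0189, 0.0711)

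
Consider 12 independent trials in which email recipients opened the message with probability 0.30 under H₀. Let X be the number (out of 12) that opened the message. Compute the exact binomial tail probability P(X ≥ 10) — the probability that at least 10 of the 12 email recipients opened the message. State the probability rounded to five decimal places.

X ~ Binomial(n=12, p=0.30).
P(X ≥ 10) = C(12,10)·0.30^10·0.70^2 + C(12,11)·0.30^11·0.70^1 + C(12,12)·0.30^12·0.70^0.
= 0.000191 + 0.000015 + 0.000001 = 0.00021.

P = 0.00021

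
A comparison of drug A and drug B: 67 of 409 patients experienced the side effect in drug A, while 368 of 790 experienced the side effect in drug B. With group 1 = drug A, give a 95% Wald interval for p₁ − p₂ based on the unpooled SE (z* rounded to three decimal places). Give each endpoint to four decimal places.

(-0.3520, -0.2520)

p̂₁ = 67/409 = 0.16381, p̂₂ = 368/790 = 0.46582; p̂₁ − p̂₂ = -0.30201.
SE = √(0.000334912 + 0.000314977) = √0.000649889 = 0.025493.
z* = 1.960 at the 95% level. Margin of error = 0.04997.
Interval: -0.30201 ± 0.04997 → (-0.3520, -0.2520).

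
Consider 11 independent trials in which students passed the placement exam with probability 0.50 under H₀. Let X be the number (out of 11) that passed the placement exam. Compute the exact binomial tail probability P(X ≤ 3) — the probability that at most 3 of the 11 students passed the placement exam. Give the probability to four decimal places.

P = 0.1133

X ~ Binomial(n=11, p=0.50).
P(X ≤ 3) = C(11,0)·0.50^0·0.50^11 + C(11,1)·0.50^1·0.50^10 + C(11,2)·0.50^2·0.50^9 + C(11,3)·0.50^3·0.50^8.
= 0.000488 + 0.005371 + 0.026855 + 0.080566 = 0.1133.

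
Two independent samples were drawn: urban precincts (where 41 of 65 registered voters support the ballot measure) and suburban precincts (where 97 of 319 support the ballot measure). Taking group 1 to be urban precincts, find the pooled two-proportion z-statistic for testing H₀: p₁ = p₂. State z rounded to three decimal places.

z = 5.003

p̂₁ = 41/65 = 0.63077, p̂₂ = 97/319 = 0.30408.
Pooling: p̂ = 138/384 = 0.35938.
Pooled SE = √[0.2302246·0.01851941] ≈ 0.065296.
z = 0.32669/0.065296 = 5.003.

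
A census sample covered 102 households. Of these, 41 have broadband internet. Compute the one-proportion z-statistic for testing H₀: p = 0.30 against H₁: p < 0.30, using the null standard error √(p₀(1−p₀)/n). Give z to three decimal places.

Sample proportion p̂ = 41/102 = 0.40196.
Null standard error: √(0.30·0.70/102) = √0.002058824 = 0.045374.
Test statistic: z = 0.10196/0.045374 = 2.247.

z = 2.247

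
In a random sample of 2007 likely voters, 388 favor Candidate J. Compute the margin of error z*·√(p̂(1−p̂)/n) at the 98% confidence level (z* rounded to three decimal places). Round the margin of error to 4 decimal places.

ME = 0.0205

The sample proportion is 388/2007 = 0.19332.
SE = √(p̂(1−p̂)/n) = √(0.155949/2007) = 0.008815.
For 98% confidence, z* = 2.326.
So ME = 0.0205.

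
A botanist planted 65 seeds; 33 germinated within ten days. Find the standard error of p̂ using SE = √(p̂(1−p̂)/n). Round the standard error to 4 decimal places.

p̂ = 33/65 = 0.50769.
p̂(1−p̂) = 0.50769·0.49231 = 0.249941.
SE = √(0.249941/65) = √0.003845246 = 0.0620.

SE = 0.0620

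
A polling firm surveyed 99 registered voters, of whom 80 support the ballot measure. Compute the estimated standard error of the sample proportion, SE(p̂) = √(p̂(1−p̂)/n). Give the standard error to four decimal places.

p̂ = 80/99 = 0.80808.
p̂(1−p̂) = 0.155087.
SE = √(0.155087/99) = √0.001566535 = 0.0396.

SE = 0.0396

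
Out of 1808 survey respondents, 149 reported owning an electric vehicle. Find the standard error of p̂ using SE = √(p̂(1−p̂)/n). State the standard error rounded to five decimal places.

With x = 149 successes in n = 1808, p̂ = 0.08241.
p̂(1−p̂) = 0.08241·0.91759 = 0.075619.
SE = √(0.075619/1808) = √0.000041825 = 0.00647.

SE = 0.00647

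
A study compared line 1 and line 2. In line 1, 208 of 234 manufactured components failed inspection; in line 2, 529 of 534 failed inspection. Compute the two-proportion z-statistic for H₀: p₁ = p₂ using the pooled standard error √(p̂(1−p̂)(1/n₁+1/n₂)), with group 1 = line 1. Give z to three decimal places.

Sample proportions: p̂₁ = 208/234 = 0.88889 and p̂₂ = 529/534 = 0.99064.
Pooled p̂ = (208+529)/(234+534) = 737/768 = 0.95964.
SE = √[p̂(1−p̂)(1/n₁+1/n₂)] = √[0.95964·0.04036·(1/234+1/534)] ≈ 0.015430.
z = (p̂₁ − p̂₂)/SE = (0.88889 − 0.99064)/0.015430 = -0.10175/0.015430 = -6.594.

z = -6.594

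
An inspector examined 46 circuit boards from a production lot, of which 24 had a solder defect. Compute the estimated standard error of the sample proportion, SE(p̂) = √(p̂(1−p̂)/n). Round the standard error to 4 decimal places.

SE = 0.0737

The sample proportion is 24/46 = 0.52174.
p̂(1−p̂) = 0.249527.
SE = √(0.249527/46) = 0.0737.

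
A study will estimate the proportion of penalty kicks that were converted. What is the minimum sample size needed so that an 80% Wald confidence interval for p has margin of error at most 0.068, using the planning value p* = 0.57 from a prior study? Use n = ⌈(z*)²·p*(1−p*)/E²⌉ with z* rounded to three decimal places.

n = 88

For 80% confidence, z* = 1.282.
p*(1−p*) = 0.57·0.43 = 0.2451.
(z*)²·p*(1−p*)/E² = 1.643524·0.2451/0.004624 = 87.117.
⌈87.117⌉ = 88.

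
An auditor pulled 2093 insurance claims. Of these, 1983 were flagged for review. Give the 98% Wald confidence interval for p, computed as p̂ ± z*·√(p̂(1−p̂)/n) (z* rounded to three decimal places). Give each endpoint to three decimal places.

With x = 1983 successes in n = 2093, p̂ = 0.94744.
SE = √(p̂(1−p̂)/n) = √(0.049794/2093) = 0.004878.
z* = 2.326 at the 98% level.
Margin of error: 2.326 × 0.004878 = 0.01135.
So the interval runs from 0.936 to 0.959.

(0.936, 0.959)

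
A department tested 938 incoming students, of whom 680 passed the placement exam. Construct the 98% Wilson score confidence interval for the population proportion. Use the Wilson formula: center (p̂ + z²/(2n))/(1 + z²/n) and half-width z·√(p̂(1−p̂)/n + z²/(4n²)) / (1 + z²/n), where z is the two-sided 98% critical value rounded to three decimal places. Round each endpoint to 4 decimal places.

(0.6898, 0.7575)

Here p̂ = 680/938 = 0.72495 and z = 2.326 (z² = 5.410276).
1 + z²/n = 1.005768.
Center = (0.72495 + 0.002884)/1.005768 = 0.72366.
Radicand: p̂(1−p̂)/n + z²/(4n²) = 0.000212579 + 0.000001537 = 0.000214116.
Half-width = z·√(radicand)/denom = 2.326·0.014633/1.005768 = 0.03384.
So the interval runs from 0.6898 to 0.7575.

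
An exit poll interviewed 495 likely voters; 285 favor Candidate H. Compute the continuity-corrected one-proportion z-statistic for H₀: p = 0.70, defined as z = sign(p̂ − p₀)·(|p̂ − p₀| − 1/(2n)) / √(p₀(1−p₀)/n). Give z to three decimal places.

z = -5.983

With x = 285 successes in n = 495, p̂ = 0.57576. p̂ − p₀ = -0.124242.
Continuity correction 1/(2n) = 1/990 = 0.001010.
Corrected numerator: |-0.124242| − 0.001010 = 0.123232.
Null standard error: √(0.70·0.30/495) = √0.000424242 = 0.020597.
z = −0.123232/0.020597 = -5.983.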